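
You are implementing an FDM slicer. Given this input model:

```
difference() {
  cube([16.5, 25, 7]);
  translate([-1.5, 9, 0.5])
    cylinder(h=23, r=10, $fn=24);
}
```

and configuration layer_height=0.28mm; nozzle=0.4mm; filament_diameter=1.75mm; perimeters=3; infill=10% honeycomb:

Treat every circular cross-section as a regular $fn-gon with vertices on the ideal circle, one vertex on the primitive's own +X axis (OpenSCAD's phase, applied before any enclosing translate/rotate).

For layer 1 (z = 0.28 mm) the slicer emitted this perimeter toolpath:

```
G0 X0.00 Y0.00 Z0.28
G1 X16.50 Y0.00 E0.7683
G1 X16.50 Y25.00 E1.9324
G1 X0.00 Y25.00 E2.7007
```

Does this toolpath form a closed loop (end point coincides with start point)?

no

Start point (G0): (0.00, 0.00). End point (last G1): the path does not return to the start — open.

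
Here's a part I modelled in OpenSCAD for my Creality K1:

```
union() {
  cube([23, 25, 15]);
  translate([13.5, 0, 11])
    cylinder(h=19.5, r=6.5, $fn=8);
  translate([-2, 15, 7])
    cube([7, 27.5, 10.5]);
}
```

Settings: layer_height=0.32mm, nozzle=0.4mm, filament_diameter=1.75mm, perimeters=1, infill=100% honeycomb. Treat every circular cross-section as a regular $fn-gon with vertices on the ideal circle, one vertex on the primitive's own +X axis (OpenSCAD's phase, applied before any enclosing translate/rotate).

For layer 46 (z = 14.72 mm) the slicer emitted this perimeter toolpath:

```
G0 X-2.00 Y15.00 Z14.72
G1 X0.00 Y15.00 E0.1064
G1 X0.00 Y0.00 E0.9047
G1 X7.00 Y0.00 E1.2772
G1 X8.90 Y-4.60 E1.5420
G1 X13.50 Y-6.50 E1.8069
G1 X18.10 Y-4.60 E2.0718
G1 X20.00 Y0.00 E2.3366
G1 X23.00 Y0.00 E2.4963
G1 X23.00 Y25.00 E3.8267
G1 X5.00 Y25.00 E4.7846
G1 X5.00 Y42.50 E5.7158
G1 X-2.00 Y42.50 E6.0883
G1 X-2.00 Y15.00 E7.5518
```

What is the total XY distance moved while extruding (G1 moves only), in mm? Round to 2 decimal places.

141.91 mm

Sum the Euclidean lengths of each G1 segment: total = 141.91 mm.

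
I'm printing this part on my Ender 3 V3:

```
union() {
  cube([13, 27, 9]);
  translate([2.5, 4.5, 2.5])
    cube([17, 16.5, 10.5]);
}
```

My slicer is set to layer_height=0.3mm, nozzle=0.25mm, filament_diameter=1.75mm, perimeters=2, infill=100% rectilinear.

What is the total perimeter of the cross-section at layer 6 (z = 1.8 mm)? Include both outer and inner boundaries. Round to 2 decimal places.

At z = 1.8 mm: the cube (footprint 13×27) is included at this height (perimeter 80.00 mm); the cube at (2.5, 4.5) does not reach this height (z outside [2.5, 13]); Taking the union: only the 13×27 cube is present, so the union is just that shape — boundary = 80.00 mm. Overall, the cross-section is a single solid region. Total boundary length (outer) = 80.00 mm.

80.00 mm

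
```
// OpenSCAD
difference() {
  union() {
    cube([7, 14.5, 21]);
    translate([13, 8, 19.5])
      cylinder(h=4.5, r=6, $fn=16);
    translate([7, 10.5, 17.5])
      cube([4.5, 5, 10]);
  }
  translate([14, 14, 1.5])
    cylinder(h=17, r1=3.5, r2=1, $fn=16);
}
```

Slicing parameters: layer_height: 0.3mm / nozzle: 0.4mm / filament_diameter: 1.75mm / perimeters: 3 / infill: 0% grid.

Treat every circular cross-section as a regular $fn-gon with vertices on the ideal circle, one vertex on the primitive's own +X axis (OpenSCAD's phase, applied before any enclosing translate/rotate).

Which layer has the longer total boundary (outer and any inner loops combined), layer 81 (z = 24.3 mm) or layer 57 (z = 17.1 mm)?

layer 57 (z = 17.1 mm)

Layer 81 (z = 24.3): the cube is absent (z outside [0, 21]); the cylinder at (13, 8) is not intersected at this z (z outside [19.5, 24]); the cube at (7, 10.5) is present — its section is the full 4.5×5 rectangle (perimeter 19.00 mm); Taking the union: only the 4.5×5 cube at (7, 10.5) is present, so the union is just that shape — boundary = 19.00 mm; the cone at (14, 14) is not intersected at this z (z outside [1.5, 18.5]); After the difference (first − rest): none of the subtracted shapes is present at this height, so that combined region is unchanged — boundary = 19.00 mm. So its perimeter = 19.00 mm. Layer 57 (z = 17.1): the cube (footprint 7×14.5) is included at this height (perimeter 43.00 mm); the cylinder at (13, 8) is not intersected at this z (z outside [19.5, 24]); the cube at (7, 10.5) does not reach this height (z outside [17.5, 27.5]); Merging all regions: only the 7×14.5 cube is present, so the union is just that shape — boundary = 43.00 mm; the cone at (14, 14) (r1=3.5→r2=1) has section circumradius 1.206 here — a regular 16-gon (perimeter = 2·16·1.206·sin(180°/16) = 7.53 mm); Taking the first minus the rest: starting from the result so far, the cone at (14, 14) misses the remaining region (no effect) — boundary = 43.00 mm. So its perimeter = 43.00 mm. Layer 57 is larger (43.00 vs 19.00 mm).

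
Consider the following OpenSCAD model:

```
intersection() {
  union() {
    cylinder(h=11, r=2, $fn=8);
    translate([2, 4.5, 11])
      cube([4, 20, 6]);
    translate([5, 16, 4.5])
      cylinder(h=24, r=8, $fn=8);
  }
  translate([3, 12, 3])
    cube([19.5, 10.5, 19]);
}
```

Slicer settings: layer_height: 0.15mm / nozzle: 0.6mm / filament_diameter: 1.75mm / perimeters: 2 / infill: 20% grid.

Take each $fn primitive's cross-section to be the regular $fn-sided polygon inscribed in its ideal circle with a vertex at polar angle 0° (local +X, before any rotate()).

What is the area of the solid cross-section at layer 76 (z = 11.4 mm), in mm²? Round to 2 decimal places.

At z = 11.4 mm: the cylinder does not reach this height (z outside [0, 11]); the cube at (2, 4.5) is present — its section is the full 4×20 rectangle (area 80.00 mm²); the cylinder at (5, 16): section is a regular 8-gon, circumradius r=8 (area = (8/2)·8.000²·sin(360°/8) = 181.02 mm²); Merging all regions: the regions partially overlap — summed areas 261.02 mm² minus the doubly-counted overlap 59.86 mm² gives 201.16 mm² — area = 201.16 mm²; the 19.5×10.5 cube at (3, 12) contributes its full rectangle (area 204.75 mm²); After intersecting: the 19.5×10.5 cube at (3, 12) partially overlaps the result so far; clipping to the common part keeps 92.23 mm² — area = 92.23 mm². Overall, the cross-section is a single solid region. Net area = 92.23 mm².

92.23 mm²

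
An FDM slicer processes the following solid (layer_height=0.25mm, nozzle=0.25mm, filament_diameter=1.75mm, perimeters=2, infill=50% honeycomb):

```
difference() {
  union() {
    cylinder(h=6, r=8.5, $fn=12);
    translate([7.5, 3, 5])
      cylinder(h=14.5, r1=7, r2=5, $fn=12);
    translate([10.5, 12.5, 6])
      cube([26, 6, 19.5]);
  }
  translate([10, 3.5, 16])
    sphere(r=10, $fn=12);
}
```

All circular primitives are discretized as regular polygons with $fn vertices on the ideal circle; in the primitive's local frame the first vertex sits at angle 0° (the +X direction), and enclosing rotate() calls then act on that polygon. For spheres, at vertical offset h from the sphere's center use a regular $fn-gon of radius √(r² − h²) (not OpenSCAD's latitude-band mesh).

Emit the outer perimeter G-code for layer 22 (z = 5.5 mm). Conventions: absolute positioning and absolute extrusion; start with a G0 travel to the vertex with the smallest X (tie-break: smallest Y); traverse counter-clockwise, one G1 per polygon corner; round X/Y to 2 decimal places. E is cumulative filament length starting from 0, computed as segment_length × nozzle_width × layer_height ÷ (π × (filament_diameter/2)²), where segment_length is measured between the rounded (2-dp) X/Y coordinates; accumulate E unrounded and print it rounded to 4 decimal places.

G0 X-8.50 Y0.00 Z5.50
G1 X-7.36 Y-4.25 E0.1143
G1 X-4.25 Y-7.36 E0.2286
G1 X0.00 Y-8.50 E0.3430
G1 X4.25 Y-7.36 E0.4573
G1 X7.36 Y-4.25 E0.5716
G1 X7.45 Y-3.92 E0.5805
G1 X7.50 Y-3.93 E0.5818
G1 X10.97 Y-3.00 E0.6751
G1 X13.50 Y-0.47 E0.7681
G1 X14.43 Y3.00 E0.8615
G1 X13.50 Y6.47 E0.9548
G1 X10.97 Y9.00 E1.0478
G1 X7.50 Y9.93 E1.1411
G1 X4.03 Y9.00 E1.2345
G1 X2.79 Y7.75 E1.2802
G1 X0.00 Y8.50 E1.3553
G1 X-4.25 Y7.36 E1.4696
G1 X-7.36 Y4.25 E1.5839
G1 X-8.50 Y0.00 E1.6983

At z = 5.5 mm: the cylinder: section is a regular 12-gon, circumradius r=8.5; the cone at (7.5, 3) contributes a regular 12-gon of circumradius 6.931 (interpolated between r1=7 and r2=5 at t=0.034); the cube at (10.5, 12.5) does not reach this height (z outside [6, 25.5]); Taking the union: the regions partially overlap (shared area 62.20 mm²), so overlapping operands fuse into one piece — 1 connected region; the sphere at (10, 3.5) does not reach this height (|z−center|=10.500 > r=10); Subtracting the remaining from the first: none of the subtracted shapes is present at this height, so the result so far is unchanged — 1 connected region. The outline is a single polygon with 19 vertices. Extrusion per mm of travel: 0.25 × 0.25 / (π × 0.875²) = 0.025984. Accumulating E over each segment gives final E = 1.6983.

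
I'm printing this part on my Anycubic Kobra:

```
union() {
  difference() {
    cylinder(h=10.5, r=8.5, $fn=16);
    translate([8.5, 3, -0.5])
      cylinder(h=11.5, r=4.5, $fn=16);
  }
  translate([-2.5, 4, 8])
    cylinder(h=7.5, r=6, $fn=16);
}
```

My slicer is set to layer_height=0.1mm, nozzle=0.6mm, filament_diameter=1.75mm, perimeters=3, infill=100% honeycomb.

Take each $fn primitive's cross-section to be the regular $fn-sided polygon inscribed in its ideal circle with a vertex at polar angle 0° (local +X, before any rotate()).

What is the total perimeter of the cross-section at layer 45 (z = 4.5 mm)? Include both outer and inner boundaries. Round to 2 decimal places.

At z = 4.5 mm: the r=8.5 cylinder gives a regular 16-gon of circumradius 8.5 (constant along its height) (perimeter = 2·16·8.500·sin(180°/16) = 53.06 mm); the r=4.5 cylinder at (8.5, 3) gives a regular 16-gon of circumradius 4.5 (constant along its height) (perimeter = 2·16·4.500·sin(180°/16) = 28.09 mm); After the difference (first − rest): starting from the r=8.5 cylinder, the r=4.5 cylinder at (8.5, 3) partially overlaps it — only the 22.30 mm² overlap (of its 61.99 mm²) is removed, clipping the outline — boundary = 54.89 mm; the cylinder at (-2.5, 4) is absent (z outside [8, 15.5]); Combining (union): only that combined region is present, so the union is just that shape — boundary = 54.89 mm. Overall, the cross-section is a single solid region. Total boundary length (outer) = 54.89 mm.

54.89 mm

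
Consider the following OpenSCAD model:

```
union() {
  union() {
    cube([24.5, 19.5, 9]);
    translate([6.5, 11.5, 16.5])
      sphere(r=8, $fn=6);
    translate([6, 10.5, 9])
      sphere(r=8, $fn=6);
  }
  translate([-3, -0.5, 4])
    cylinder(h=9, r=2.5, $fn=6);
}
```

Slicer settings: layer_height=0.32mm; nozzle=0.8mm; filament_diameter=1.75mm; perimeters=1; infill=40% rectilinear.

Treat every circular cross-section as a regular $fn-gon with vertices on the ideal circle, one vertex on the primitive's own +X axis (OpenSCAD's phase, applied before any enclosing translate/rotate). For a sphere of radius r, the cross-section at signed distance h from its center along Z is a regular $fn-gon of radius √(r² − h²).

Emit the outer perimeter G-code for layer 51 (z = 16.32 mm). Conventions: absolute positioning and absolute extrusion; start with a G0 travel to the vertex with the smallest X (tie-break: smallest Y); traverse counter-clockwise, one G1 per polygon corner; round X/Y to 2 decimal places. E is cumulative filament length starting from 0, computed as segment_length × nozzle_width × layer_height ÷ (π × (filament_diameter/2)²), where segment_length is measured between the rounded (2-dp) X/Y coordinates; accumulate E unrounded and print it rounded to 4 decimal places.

G0 X-1.50 Y11.50 Z16.32
G1 X2.50 Y4.57 E0.8516
G1 X10.50 Y4.57 E1.7031
G1 X14.50 Y11.50 E2.5547
G1 X10.50 Y18.43 E3.4063
G1 X2.50 Y18.43 E4.2578
G1 X-1.50 Y11.50 E5.1094

At z = 16.32 mm: the cube is absent (z outside [0, 9]); the sphere at (6.5, 11.5): section is a regular 6-gon, circumradius = √(r²−h²) = √(8²−0.18²) = 7.998; the sphere at (6, 10.5): section is a regular 6-gon, circumradius = √(r²−h²) = √(8²−7.32²) = 3.228; Merging all regions: the r=8 sphere at (6, 10.5) lies entirely inside the r=8 sphere at (6.5, 11.5), so the union is just the r=8 sphere at (6.5, 11.5) — 1 connected region; the cylinder at (-3, -0.5) does not reach this height (z outside [4, 13]); Merging all regions: only the result so far is present, so the union is just that shape — 1 connected region. The outline is a single polygon with 6 vertices. Extrusion per mm of travel: 0.8 × 0.32 / (π × 0.875²) = 0.106432. Accumulating E over each segment gives final E = 5.1094.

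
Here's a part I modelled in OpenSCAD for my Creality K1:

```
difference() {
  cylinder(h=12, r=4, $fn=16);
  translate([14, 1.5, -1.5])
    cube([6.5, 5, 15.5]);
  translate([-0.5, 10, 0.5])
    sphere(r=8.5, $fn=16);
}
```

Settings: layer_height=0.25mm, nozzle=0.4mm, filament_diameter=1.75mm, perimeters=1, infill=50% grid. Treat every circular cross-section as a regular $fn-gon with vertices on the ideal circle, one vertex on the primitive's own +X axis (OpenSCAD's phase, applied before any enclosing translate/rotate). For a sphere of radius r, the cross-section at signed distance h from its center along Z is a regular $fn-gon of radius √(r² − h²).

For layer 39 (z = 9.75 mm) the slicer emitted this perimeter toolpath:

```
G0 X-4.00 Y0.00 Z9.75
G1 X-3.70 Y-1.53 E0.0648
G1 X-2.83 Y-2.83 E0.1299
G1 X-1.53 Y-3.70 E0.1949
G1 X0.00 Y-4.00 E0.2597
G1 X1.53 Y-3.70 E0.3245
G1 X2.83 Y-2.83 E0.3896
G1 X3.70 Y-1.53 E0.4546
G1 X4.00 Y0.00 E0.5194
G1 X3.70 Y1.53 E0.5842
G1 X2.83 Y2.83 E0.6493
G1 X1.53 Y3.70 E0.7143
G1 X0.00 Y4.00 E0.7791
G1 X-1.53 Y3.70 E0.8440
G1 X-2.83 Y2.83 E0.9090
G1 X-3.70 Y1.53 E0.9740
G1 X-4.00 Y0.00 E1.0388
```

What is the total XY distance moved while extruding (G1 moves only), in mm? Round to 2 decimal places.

Sum the Euclidean lengths of each G1 segment: total = 24.99 mm.

24.99 mm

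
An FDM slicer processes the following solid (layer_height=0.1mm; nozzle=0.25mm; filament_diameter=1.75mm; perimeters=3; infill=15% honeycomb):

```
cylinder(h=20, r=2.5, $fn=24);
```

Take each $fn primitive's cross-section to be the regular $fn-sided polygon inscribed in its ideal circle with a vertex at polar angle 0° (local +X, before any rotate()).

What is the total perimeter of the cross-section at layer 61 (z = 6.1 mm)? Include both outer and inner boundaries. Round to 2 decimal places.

15.66 mm

At z = 6.1 mm: the r=2.5 cylinder gives a regular 24-gon of circumradius 2.5 (constant along its height) (perimeter = 2·24·2.500·sin(180°/24) = 15.66 mm). Overall, the cross-section is a single solid region. Total boundary length (outer) = 15.66 mm.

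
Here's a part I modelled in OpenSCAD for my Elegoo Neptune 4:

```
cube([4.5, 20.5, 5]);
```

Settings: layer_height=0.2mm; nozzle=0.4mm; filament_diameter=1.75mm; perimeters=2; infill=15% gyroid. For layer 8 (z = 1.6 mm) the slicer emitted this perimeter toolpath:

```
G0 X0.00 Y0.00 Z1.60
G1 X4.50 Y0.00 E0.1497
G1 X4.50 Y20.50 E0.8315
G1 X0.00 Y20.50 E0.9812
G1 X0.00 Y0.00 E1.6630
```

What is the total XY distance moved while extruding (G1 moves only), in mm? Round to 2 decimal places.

50.00 mm

Sum the Euclidean lengths of each G1 segment: total = 50.00 mm.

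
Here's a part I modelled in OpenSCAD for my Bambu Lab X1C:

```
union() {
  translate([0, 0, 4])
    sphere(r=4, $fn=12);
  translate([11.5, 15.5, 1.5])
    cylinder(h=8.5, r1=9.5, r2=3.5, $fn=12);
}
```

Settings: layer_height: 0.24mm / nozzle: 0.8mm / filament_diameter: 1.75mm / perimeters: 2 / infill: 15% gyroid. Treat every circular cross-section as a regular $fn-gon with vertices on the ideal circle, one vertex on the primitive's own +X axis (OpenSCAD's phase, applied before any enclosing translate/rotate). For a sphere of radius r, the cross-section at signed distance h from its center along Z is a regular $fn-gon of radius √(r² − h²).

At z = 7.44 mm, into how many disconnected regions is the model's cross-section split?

2

At z = 7.44 mm: the sphere: section is a regular 12-gon, circumradius = √(r²−h²) = √(4²−3.44²) = 2.041; the cone at (11.5, 15.5) contributes a regular 12-gon of circumradius 5.307 (interpolated between r1=9.5 and r2=3.5 at t=0.699); Merging all regions: the 2 present regions are separate (no shared area or edge), so areas and boundary lengths simply add and each stays a separate island — 2 connected regions. The result has 2 disconnected regions.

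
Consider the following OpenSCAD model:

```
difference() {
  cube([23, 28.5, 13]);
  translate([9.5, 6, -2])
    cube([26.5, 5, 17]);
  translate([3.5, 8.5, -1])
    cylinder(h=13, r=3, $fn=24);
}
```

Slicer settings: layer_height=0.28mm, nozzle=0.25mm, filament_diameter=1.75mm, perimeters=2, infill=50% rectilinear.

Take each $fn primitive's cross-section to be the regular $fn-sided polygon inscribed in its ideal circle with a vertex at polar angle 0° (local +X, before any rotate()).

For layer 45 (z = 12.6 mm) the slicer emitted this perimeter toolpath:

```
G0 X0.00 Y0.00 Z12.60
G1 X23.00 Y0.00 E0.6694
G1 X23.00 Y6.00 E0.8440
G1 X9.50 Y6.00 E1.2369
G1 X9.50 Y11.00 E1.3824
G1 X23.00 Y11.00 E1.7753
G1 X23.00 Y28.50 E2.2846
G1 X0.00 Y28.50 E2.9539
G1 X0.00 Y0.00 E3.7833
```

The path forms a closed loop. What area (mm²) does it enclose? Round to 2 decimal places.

588.00 mm²

Apply the shoelace formula to the sequence of (X, Y) vertices; enclosed area = 588.00 mm².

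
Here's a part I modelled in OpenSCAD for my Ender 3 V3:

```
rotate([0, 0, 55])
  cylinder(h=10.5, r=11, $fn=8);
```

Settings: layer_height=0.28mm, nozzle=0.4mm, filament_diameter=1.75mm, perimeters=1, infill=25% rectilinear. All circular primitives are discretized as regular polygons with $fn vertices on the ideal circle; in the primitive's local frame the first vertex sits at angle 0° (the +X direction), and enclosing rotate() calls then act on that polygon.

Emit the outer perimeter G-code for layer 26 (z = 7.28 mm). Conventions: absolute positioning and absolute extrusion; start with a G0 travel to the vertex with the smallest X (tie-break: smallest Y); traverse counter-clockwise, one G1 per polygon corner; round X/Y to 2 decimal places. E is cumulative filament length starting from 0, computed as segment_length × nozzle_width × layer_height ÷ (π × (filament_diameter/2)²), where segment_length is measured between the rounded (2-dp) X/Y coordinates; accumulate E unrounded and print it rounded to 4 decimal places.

G0 X-10.83 Y-1.91 Z7.28
G1 X-6.31 Y-9.01 E0.3919
G1 X1.91 Y-10.83 E0.7839
G1 X9.01 Y-6.31 E1.1759
G1 X10.83 Y1.91 E1.5679
G1 X6.31 Y9.01 E1.9598
G1 X-1.91 Y10.83 E2.3518
G1 X-9.01 Y6.31 E2.7437
G1 X-10.83 Y-1.91 E3.1358

At z = 7.28 mm: the r=11 cylinder contributes a regular 8-gon of circumradius 11; (rotated 55° about Z; rotation is an isometry so areas/perimeters/island counts are preserved). The outline is a single polygon with 8 vertices. Extrusion per mm of travel: 0.4 × 0.28 / (π × 0.875²) = 0.046564. Accumulating E over each segment gives final E = 3.1358.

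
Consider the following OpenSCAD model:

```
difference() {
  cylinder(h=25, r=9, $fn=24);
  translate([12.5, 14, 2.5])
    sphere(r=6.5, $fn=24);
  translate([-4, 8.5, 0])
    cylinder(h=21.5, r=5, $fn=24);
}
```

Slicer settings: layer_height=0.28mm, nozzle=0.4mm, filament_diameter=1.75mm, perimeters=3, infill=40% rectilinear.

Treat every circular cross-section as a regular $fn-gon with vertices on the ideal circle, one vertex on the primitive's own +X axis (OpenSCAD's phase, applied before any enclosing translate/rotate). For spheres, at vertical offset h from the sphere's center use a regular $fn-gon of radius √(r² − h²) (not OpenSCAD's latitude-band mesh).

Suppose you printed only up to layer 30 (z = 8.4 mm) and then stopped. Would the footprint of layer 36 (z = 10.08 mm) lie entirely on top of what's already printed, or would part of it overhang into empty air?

entirely on top

Compare the two slices. At z = 8.4: the cylinder: section is a regular 24-gon, circumradius r=9 (area = (24/2)·9.000²·sin(360°/24) = 251.57 mm²); the r=6.5 sphere at (12.5, 14) contributes a regular 24-gon of circumradius √(6.5²−5.9²) = 2.728 (area = (24/2)·2.728²·sin(360°/24) = 23.11 mm²); the r=5 cylinder at (-4, 8.5) contributes a regular 24-gon of circumradius 5 (area = (24/2)·5.000²·sin(360°/24) = 77.65 mm²); Taking the first minus the rest: starting from the r=9 cylinder (251.57 mm²), the r=6.5 sphere at (12.5, 14) misses the remaining region (no effect); the r=5 cylinder at (-4, 8.5) partially overlaps it — only the 30.00 mm² overlap (of its 77.65 mm²) is removed, clipping the outline — area = 221.57 mm². At z = 10.08: the r=9 cylinder contributes a regular 24-gon of circumradius 9 (area = (24/2)·9.000²·sin(360°/24) = 251.57 mm²); the sphere at (12.5, 14) is absent (|z−center|=7.580 > r=6.5); the r=5 cylinder at (-4, 8.5) gives a regular 24-gon of circumradius 5 (constant along its height) (area = (24/2)·5.000²·sin(360°/24) = 77.65 mm²); Subtracting the remaining from the first: starting from the r=9 cylinder (251.57 mm²), the r=5 cylinder at (-4, 8.5) partially overlaps it — only the 30.00 mm² overlap (of its 77.65 mm²) is removed, clipping the outline — area = 221.57 mm². Checking containment: the cross-section at z = 10.08 is a subset of the cross-section at z = 8.4.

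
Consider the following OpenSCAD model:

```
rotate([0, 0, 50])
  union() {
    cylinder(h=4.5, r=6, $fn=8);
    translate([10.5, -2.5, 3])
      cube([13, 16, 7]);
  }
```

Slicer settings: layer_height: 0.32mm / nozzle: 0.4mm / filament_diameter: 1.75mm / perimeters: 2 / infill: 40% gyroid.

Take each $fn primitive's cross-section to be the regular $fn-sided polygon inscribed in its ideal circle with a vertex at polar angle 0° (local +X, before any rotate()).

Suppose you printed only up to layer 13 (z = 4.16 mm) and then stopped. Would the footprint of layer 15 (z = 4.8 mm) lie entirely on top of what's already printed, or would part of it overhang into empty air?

entirely on top

Compare the two slices. At z = 4.16: the cylinder: section is a regular 8-gon, circumradius r=6 (area = (8/2)·6.000²·sin(360°/8) = 101.82 mm²); the 13×16 cube at (10.5, -2.5) contributes its full rectangle (area 208.00 mm²); Merging all regions: the 2 present regions are separate (no shared area or edge), so areas and boundary lengths simply add and each stays a separate island — area = 309.82 mm²; (whole slice rotated 50° about Z — lengths, areas and connectivity unchanged). At z = 4.8: the cylinder does not reach this height (z outside [0, 4.5]); the cube at (10.5, -2.5) is present — its section is the full 13×16 rectangle (area 208.00 mm²); Combining (union): only the 13×16 cube at (10.5, -2.5) is present, so the union is just that shape — area = 208.00 mm²; (rotated 50° about Z; rotation is an isometry so areas/perimeters/island counts are preserved). Checking containment: the cross-section at z = 4.8 is a subset of the cross-section at z = 4.16.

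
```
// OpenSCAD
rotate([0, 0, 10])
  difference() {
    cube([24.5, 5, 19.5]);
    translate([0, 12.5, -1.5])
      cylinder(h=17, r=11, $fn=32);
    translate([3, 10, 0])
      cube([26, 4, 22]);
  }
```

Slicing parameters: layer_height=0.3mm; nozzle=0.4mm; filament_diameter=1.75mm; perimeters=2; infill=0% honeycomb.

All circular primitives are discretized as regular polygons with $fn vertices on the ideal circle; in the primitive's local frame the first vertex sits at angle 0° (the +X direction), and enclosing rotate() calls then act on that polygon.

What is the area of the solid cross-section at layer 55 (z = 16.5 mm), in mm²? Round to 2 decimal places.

122.50 mm²

At z = 16.5 mm: the cube (footprint 24.5×5) is included at this height (area 122.50 mm²); the cylinder at (0, 12.5) is absent (z outside [-1.5, 15.5]); the 26×4 cube at (3, 10) contributes its full rectangle (area 104.00 mm²); Subtracting the remaining from the first: starting from the 24.5×5 cube (122.50 mm²), the 26×4 cube at (3, 10) misses the remaining region (no effect) — area = 122.50 mm²; (rotated 10° about Z; rotation is an isometry so areas/perimeters/island counts are preserved). Overall, the cross-section is a single solid region. Net area = 122.50 mm².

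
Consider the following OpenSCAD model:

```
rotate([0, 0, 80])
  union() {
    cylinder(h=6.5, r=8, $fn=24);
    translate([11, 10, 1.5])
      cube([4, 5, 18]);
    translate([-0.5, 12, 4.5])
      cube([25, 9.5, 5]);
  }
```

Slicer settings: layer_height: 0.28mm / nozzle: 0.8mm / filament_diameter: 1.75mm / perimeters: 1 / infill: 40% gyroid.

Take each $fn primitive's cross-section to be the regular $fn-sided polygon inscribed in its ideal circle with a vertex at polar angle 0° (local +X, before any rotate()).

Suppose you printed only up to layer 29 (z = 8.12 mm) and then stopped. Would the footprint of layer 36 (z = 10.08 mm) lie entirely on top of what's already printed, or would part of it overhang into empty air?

entirely on top

Compare the two slices. At z = 8.12: the cylinder is absent (z outside [0, 6.5]); the cube at (11, 10) (footprint 4×5) is included at this height (area 20.00 mm²); the cube at (-0.5, 12) (footprint 25×9.5) is included at this height (area 237.50 mm²); Merging all regions: the regions partially overlap — summed areas 257.50 mm² minus the doubly-counted overlap 12.00 mm² gives 245.50 mm² — area = 245.50 mm²; (whole slice rotated 80° about Z — lengths, areas and connectivity unchanged). At z = 10.08: the cylinder is not intersected at this z (z outside [0, 6.5]); the cube at (11, 10) is present — its section is the full 4×5 rectangle (area 20.00 mm²); the cube at (-0.5, 12) is absent (z outside [4.5, 9.5]); Merging all regions: only the 4×5 cube at (11, 10) is present, so the union is just that shape — area = 20.00 mm²; (rotated 80° about Z; rotation is an isometry so areas/perimeters/island counts are preserved). Checking containment: the cross-section at z = 10.08 is a subset of the cross-section at z = 8.12.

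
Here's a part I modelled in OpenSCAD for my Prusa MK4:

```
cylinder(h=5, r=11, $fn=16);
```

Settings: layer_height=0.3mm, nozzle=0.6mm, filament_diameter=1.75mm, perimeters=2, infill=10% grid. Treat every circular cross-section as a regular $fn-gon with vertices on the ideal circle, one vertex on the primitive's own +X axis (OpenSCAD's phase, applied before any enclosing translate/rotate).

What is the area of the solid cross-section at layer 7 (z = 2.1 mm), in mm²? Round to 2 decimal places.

At z = 2.1 mm: the cylinder: section is a regular 16-gon, circumradius r=11 (area = (16/2)·11.000²·sin(360°/16) = 370.44 mm²). Overall, the cross-section is a single solid region. Net area = 370.44 mm².

370.44 mm²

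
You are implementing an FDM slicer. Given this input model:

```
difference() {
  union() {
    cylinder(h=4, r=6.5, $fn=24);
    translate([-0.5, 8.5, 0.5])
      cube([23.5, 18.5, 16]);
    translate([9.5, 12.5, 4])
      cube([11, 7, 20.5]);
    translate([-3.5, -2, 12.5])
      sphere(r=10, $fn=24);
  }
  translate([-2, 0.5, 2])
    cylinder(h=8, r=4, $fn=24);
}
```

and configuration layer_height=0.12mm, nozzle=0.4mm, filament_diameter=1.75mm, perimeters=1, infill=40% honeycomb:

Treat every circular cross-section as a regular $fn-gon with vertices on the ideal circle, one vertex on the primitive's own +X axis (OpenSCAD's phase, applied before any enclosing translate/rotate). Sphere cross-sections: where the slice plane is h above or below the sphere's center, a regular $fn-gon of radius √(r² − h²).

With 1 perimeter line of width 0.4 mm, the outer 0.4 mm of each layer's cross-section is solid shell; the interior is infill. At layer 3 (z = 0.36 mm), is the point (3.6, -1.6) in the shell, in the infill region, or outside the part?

At z = 0.36 mm: the cylinder: section is a regular 24-gon, circumradius r=6.5; the cube at (-0.5, 8.5) does not reach this height (z outside [0.5, 16.5]); the cube at (9.5, 12.5) does not reach this height (z outside [4, 24.5]); the sphere at (-3.5, -2) does not reach this height (|z−center|=12.140 > r=10); Combining (union): only the r=6.5 cylinder is present, so the union is just that shape — 1 connected region; the cylinder at (-2, 0.5) is not intersected at this z (z outside [2, 10]); Taking the first minus the rest: none of the subtracted shapes is present at this height, so the result so far is unchanged — 1 connected region. Overall, the cross-section is a single solid region. The nearest boundary edge runs (5.63, -3.25)→(6.28, -1.68); distance from the point to it = 2.51 mm. The point is inside the cross-section and 2.51 mm from the nearest boundary — more than the 0.4 mm shell width (1 × 0.4), so it's in the infill interior.

infill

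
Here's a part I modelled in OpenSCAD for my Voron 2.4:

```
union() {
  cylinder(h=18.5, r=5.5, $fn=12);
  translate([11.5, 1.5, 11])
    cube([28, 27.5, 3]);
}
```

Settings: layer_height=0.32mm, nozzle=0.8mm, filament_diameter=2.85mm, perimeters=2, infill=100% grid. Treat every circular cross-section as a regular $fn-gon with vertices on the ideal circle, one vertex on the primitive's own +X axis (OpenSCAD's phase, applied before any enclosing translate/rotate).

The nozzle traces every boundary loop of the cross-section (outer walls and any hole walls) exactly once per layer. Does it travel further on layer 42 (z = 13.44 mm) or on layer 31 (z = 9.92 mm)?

layer 42 (z = 13.44 mm)

Layer 42 (z = 13.44): the r=5.5 cylinder gives a regular 12-gon of circumradius 5.5 (constant along its height) (perimeter = 2·12·5.500·sin(180°/12) = 34.16 mm); the 28×27.5 cube at (11.5, 1.5) contributes its full rectangle (perimeter 111.00 mm); Taking the union: the 2 present regions are separate (no shared area or edge), so areas and boundary lengths simply add and each stays a separate island — boundary = 145.16 mm. So its perimeter = 145.16 mm. Layer 31 (z = 9.92): the cylinder: section is a regular 12-gon, circumradius r=5.5 (perimeter = 2·12·5.500·sin(180°/12) = 34.16 mm); the cube at (11.5, 1.5) does not reach this height (z outside [11, 14]); Merging all regions: only the r=5.5 cylinder is present, so the union is just that shape — boundary = 34.16 mm. So its perimeter = 34.16 mm. Layer 42 is larger (145.16 vs 34.16 mm).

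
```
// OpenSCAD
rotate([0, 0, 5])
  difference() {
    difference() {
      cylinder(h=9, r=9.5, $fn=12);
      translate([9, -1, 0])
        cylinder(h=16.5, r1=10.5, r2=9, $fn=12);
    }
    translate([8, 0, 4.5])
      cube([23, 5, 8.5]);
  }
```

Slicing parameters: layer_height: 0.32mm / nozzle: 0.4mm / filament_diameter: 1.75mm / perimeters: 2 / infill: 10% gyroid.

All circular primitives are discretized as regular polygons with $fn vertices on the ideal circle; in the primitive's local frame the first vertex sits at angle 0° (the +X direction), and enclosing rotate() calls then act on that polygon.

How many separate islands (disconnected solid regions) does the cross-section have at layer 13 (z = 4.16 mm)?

1

At z = 4.16 mm: the r=9.5 cylinder gives a regular 12-gon of circumradius 9.5 (constant along its height); the cone at (9, -1): at t=0.252 of its height the radius interpolates to r₁+(r₂−r₁)t = 10.122, giving a regular 12-gon of that circumradius; Taking the first minus the rest: starting from the r=9.5 cylinder, the cone at (9, -1) partially overlaps it — only the 121.69 mm² overlap (of its 307.35 mm²) is removed, clipping the outline — 1 connected region; the cube at (8, 0) is absent (z outside [4.5, 13]); After the difference (first − rest): none of the subtracted shapes is present at this height, so that combined region is unchanged — 1 connected region; (whole slice rotated 5° about Z — lengths, areas and connectivity unchanged). Overall, the cross-section is a single solid region. Island count = 1.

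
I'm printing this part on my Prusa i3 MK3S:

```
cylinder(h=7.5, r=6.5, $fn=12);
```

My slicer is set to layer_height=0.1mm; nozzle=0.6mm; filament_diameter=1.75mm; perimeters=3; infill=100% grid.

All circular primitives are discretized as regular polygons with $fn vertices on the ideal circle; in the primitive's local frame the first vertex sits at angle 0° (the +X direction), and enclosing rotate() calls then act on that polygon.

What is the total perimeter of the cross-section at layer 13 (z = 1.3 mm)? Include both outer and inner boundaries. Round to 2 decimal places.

At z = 1.3 mm: the r=6.5 cylinder gives a regular 12-gon of circumradius 6.5 (constant along its height) (perimeter = 2·12·6.500·sin(180°/12) = 40.38 mm). Overall, the cross-section is a single solid region. Total boundary length (outer) = 40.38 mm.

40.38 mm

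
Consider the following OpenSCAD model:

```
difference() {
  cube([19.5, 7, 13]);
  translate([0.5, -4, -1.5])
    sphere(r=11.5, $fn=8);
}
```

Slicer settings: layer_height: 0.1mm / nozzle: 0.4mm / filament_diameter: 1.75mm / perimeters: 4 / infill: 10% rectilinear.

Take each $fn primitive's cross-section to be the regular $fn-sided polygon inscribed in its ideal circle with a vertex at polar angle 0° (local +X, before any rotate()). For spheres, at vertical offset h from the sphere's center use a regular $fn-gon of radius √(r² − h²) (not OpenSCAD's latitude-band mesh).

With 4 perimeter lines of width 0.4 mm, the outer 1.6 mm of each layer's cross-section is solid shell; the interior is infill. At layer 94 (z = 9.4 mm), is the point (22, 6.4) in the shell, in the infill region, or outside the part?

outside

At z = 9.4 mm: the cube (footprint 19.5×7) is included at this height; the sphere at (0.5, -4): section is a regular 8-gon, circumradius = √(r²−h²) = √(11.5²−10.9²) = 3.666; Subtracting the remaining from the first: starting from the 19.5×7 cube, the r=11.5 sphere at (0.5, -4) misses the remaining region (no effect) — 1 connected region. Overall, the cross-section is a single solid region. The nearest boundary edge runs (19.50, 7.00)→(19.50, 0.00); distance from the point to it = 2.50 mm. The point is not inside any of the regions above, so it lies outside the cross-section (2.50 mm from the nearest boundary).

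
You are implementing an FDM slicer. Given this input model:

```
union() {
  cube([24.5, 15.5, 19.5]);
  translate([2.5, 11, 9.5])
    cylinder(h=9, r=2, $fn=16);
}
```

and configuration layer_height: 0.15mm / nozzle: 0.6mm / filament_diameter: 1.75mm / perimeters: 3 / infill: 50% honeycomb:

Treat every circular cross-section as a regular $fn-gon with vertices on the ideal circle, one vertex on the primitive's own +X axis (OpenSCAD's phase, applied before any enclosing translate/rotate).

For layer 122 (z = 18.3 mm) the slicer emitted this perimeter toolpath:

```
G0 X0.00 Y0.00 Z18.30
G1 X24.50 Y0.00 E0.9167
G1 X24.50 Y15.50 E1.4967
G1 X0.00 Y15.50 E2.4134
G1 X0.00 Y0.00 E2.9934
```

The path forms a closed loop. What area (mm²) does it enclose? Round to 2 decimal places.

Apply the shoelace formula to the sequence of (X, Y) vertices; enclosed area = 379.75 mm².

379.75 mm²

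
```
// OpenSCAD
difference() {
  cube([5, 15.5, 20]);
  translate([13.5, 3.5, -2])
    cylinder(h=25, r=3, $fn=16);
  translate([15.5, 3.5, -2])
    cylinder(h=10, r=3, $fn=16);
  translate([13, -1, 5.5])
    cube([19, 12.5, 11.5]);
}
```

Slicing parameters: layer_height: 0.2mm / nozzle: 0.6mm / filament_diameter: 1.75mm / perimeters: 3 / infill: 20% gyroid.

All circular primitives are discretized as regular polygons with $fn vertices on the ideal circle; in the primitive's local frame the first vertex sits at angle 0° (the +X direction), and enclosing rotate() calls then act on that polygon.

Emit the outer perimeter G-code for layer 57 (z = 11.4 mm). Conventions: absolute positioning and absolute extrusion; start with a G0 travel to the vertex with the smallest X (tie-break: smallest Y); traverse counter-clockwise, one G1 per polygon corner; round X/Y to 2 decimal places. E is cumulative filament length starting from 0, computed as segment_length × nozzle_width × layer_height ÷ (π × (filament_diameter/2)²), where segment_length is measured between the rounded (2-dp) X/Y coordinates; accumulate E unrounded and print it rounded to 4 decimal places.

G0 X0.00 Y0.00 Z11.40
G1 X5.00 Y0.00 E0.2495
G1 X5.00 Y15.50 E1.0227
G1 X0.00 Y15.50 E1.2722
G1 X0.00 Y0.00 E2.0455

At z = 11.4 mm: the cube (footprint 5×15.5) is included at this height; the cylinder at (13.5, 3.5): section is a regular 16-gon, circumradius r=3; the cylinder at (15.5, 3.5) is not intersected at this z (z outside [-2, 8]); the 19×12.5 cube at (13, -1) contributes its full rectangle; After the difference (first − rest): starting from the 5×15.5 cube, the r=3 cylinder at (13.5, 3.5) misses the remaining region (no effect); the 19×12.5 cube at (13, -1) misses the remaining region (no effect) — 1 connected region. The outline is a single polygon with 4 vertices. Extrusion per mm of travel: 0.6 × 0.2 / (π × 0.875²) = 0.049890. Accumulating E over each segment gives final E = 2.0455.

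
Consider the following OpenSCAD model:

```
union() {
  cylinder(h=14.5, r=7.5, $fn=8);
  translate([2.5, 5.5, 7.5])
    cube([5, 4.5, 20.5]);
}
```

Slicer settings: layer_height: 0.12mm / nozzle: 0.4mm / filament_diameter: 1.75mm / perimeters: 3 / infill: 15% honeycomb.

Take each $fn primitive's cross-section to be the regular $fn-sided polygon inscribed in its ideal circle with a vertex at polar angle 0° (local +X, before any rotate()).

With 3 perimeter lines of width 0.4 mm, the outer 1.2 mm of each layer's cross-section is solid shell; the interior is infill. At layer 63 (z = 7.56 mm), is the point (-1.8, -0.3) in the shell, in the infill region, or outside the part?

infill

At z = 7.56 mm: the r=7.5 cylinder gives a regular 8-gon of circumradius 7.5 (constant along its height); the cube at (2.5, 5.5) (footprint 5×4.5) is included at this height; Taking the union: the regions partially overlap (shared area 1.12 mm²), so overlapping operands fuse into one piece — 1 connected region. Overall, the cross-section is a single solid region. The nearest boundary edge runs (-5.30, -5.30)→(-7.50, 0.00); distance from the point to it = 5.15 mm. The point is inside the cross-section and 5.15 mm from the nearest boundary — more than the 1.2 mm shell width (3 × 0.4), so it's in the infill interior.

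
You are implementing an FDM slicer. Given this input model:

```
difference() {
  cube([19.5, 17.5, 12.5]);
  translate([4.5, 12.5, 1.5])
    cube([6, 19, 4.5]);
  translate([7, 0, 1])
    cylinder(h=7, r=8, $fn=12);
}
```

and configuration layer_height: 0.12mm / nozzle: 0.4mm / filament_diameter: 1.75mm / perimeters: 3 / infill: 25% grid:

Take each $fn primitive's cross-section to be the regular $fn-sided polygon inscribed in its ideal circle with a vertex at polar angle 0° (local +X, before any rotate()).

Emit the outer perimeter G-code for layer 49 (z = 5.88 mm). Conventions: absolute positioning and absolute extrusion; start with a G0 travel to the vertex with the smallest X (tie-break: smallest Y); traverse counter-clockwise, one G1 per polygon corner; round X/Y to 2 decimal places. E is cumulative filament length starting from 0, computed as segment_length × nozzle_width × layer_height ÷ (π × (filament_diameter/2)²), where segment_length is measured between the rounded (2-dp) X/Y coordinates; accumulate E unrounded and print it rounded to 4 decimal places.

G0 X0.00 Y3.73 Z5.88
G1 X0.07 Y4.00 E0.0056
G1 X3.00 Y6.93 E0.0883
G1 X7.00 Y8.00 E0.1709
G1 X11.00 Y6.93 E0.2535
G1 X13.93 Y4.00 E0.3362
G1 X15.00 Y0.00 E0.4188
G1 X19.50 Y0.00 E0.5086
G1 X19.50 Y17.50 E0.8579
G1 X10.50 Y17.50 E1.0375
G1 X10.50 Y12.50 E1.1373
G1 X4.50 Y12.50 E1.2570
G1 X4.50 Y17.50 E1.3568
G1 X0.00 Y17.50 E1.4466
G1 X0.00 Y3.73 E1.7214

At z = 5.88 mm: the cube (footprint 19.5×17.5) is included at this height; the 6×19 cube at (4.5, 12.5) contributes its full rectangle; the r=8 cylinder at (7, 0) gives a regular 12-gon of circumradius 8 (constant along its height); Subtracting the remaining from the first: starting from the 19.5×17.5 cube, the 6×19 cube at (4.5, 12.5) partially overlaps it — only the 30.00 mm² overlap (of its 114.00 mm²) is removed, clipping the outline; the r=8 cylinder at (7, 0) partially overlaps it — only the 94.13 mm² overlap (of its 192.00 mm²) is removed, clipping the outline — 1 connected region. The outline is a single polygon with 14 vertices. Extrusion per mm of travel: 0.4 × 0.12 / (π × 0.875²) = 0.019956. Accumulating E over each segment gives final E = 1.7214.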